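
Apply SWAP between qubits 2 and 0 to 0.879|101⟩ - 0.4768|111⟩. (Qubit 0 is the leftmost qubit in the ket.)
0.879|101⟩ - 0.4768|111⟩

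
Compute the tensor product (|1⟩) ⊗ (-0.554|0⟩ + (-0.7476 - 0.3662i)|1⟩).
-0.554|10⟩ + (-0.7476 - 0.3662i)|11⟩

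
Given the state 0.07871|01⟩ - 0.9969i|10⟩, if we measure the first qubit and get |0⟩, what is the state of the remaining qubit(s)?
|1⟩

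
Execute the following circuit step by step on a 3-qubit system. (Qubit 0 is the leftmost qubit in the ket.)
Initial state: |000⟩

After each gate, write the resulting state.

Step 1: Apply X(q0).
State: |100⟩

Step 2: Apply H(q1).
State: 1/√2|100⟩ + 1/√2|110⟩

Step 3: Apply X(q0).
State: 1/√2|000⟩ + 1/√2|010⟩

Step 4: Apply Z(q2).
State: 1/√2|000⟩ + 1/√2|010⟩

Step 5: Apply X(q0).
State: 1/√2|100⟩ + 1/√2|110⟩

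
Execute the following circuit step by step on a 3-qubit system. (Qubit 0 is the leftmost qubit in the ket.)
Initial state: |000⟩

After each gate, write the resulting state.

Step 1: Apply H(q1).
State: 1/√2|000⟩ + 1/√2|010⟩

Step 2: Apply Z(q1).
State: 1/√2|000⟩ - 1/√2|010⟩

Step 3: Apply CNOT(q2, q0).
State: 1/√2|000⟩ - 1/√2|010⟩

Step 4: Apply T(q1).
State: 1/√2|000⟩ + (-1/2 - (1/2)i)|010⟩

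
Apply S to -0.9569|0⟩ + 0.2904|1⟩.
-0.9569|0⟩ + 0.2904i|1⟩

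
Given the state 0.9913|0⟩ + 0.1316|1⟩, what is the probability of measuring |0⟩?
0.9827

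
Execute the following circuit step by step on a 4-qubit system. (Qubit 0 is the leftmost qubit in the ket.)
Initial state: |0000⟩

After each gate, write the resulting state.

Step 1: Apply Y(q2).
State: i|0010⟩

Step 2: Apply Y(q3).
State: -|0011⟩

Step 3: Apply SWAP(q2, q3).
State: -|0011⟩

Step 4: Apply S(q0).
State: -|0011⟩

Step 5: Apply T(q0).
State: -|0011⟩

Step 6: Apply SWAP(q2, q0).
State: -|1001⟩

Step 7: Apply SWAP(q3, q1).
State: -|1100⟩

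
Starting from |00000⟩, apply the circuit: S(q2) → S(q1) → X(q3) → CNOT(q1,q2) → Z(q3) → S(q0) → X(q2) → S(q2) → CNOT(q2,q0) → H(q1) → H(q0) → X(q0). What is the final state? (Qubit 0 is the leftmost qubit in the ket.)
(1/2)i|00110⟩ + (1/2)i|01110⟩ - (1/2)i|10110⟩ - (1/2)i|11110⟩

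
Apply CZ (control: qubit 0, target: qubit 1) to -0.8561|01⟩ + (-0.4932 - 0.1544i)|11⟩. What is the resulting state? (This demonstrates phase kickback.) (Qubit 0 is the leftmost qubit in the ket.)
-0.8561|01⟩ + (0.4932 + 0.1544i)|11⟩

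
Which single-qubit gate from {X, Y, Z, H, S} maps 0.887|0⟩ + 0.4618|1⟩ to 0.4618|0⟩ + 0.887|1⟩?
X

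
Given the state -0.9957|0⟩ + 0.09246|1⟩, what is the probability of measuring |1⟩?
0.008549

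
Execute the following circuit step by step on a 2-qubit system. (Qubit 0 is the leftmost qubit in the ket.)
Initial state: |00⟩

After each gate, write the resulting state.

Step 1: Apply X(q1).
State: |01⟩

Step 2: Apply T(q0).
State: |01⟩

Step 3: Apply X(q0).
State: |11⟩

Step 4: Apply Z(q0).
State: -|11⟩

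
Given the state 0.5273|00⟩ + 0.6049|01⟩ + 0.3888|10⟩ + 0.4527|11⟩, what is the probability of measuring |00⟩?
0.278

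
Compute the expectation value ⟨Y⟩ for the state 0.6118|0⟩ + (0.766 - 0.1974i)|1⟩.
-0.2415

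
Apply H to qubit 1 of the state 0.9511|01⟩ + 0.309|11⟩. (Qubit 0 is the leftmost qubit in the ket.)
0.6725|00⟩ - 0.6725|01⟩ + 0.2185|10⟩ - 0.2185|11⟩

H on qubit 1 mixes each pair of kets that differ only in qubit 1: amplitudes (a, b) of (|…0…⟩, |…1…⟩) become ((a + b)/√2, (a − b)/√2). Kets absent from the input have amplitude 0.
(|00⟩, |01⟩): (a, b) = (0, 0.9511) → (0.6725, -0.6725)
(|10⟩, |11⟩): (a, b) = (0, 0.309) → (0.2185, -0.2185)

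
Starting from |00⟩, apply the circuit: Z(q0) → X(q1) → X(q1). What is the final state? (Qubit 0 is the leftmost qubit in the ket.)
|00⟩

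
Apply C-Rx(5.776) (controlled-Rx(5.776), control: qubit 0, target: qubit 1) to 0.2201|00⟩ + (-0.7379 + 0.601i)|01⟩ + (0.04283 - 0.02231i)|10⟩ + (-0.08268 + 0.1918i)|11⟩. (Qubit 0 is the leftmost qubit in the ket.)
0.2201|00⟩ + (-0.7379 + 0.601i)|01⟩ + (0.006659 + 0.04234i)|10⟩ + (0.07444 - 0.1964i)|11⟩

C-Rx(5.776) leaves the control-|0⟩ kets |00⟩, |01⟩ unchanged and applies Rx(5.776) to qubit 1 on the control-|1⟩ pair (|10⟩, |11⟩).
Rx(5.776) = [[cos(θ/2), −i·sin(θ/2)], [−i·sin(θ/2), cos(θ/2)]]; θ = 5.776, cos(θ/2) ≈ -0.968017, sin(θ/2) ≈ 0.250883.
With a = amp(|10⟩) = (0.04283 - 0.02231i) and b = amp(|11⟩) = (-0.08268 + 0.1918i):
new amp(|10⟩) = (-0.968017)·a + (-0.250883i)·b = (0.006659 + 0.04234i)
new amp(|11⟩) = (-0.250883i)·a + (-0.968017)·b = (0.07444 - 0.1964i)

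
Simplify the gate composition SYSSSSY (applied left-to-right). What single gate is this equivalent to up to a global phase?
S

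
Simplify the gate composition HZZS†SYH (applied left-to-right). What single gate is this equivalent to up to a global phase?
Y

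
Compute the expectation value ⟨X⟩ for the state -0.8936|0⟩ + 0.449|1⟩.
-0.8025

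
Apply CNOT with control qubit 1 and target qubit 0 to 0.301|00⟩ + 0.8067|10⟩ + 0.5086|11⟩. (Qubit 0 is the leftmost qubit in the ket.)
0.301|00⟩ + 0.5086|01⟩ + 0.8067|10⟩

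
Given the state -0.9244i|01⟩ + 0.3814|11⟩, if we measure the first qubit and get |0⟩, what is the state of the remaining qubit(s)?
-i|1⟩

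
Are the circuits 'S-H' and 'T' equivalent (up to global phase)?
No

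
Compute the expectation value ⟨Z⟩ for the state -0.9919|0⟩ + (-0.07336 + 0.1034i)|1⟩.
0.9678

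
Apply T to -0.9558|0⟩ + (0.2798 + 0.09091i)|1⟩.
-0.9558|0⟩ + (0.1336 + 0.2621i)|1⟩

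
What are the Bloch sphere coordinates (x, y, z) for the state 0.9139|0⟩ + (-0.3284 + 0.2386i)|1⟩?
(-0.6002, 0.4361, 0.6704)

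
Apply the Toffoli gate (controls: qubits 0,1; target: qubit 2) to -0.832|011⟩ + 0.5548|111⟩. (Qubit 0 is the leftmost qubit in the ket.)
-0.832|011⟩ + 0.5548|110⟩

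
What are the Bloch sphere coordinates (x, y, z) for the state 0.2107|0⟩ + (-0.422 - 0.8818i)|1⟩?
(-0.1778, -0.3716, -0.9113)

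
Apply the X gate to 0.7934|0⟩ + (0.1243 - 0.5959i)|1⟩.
(0.1243 - 0.5959i)|0⟩ + 0.7934|1⟩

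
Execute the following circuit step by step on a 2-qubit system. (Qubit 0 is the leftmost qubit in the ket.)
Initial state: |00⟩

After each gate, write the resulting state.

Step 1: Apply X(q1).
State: |01⟩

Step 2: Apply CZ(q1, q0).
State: |01⟩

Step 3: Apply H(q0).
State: 1/√2|01⟩ + 1/√2|11⟩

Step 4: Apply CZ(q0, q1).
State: 1/√2|01⟩ - 1/√2|11⟩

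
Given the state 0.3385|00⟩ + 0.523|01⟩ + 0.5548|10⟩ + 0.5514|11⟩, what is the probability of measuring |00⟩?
0.1146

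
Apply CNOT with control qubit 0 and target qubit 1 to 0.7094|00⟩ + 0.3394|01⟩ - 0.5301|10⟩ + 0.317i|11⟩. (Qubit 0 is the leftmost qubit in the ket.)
0.7094|00⟩ + 0.3394|01⟩ + 0.317i|10⟩ - 0.5301|11⟩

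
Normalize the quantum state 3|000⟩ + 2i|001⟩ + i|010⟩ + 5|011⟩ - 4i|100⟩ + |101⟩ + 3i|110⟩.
0.3721|000⟩ + 0.2481i|001⟩ + 0.124i|010⟩ + 0.6202|011⟩ - 0.4961i|100⟩ + 0.124|101⟩ + 0.3721i|110⟩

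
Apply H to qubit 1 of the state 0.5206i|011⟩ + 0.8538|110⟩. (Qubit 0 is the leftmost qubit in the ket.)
0.3681i|001⟩ - 0.3681i|011⟩ + 0.6037|100⟩ - 0.6037|110⟩

H on qubit 1 mixes each pair of kets that differ only in qubit 1: amplitudes (a, b) of (|…0…⟩, |…1…⟩) become ((a + b)/√2, (a − b)/√2). Kets absent from the input have amplitude 0.
(|001⟩, |011⟩): (a, b) = (0, 0.5206i) → (0.3681i, -0.3681i)
(|100⟩, |110⟩): (a, b) = (0, 0.8538) → (0.6037, -0.6037)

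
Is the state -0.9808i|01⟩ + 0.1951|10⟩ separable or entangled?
Entangled

Writing the state as a|00⟩ + b|01⟩ + c|10⟩ + d|11⟩, it is a product state iff ad − bc = 0.
Here (a, b, c, d) = (0, -0.9808i, 0.1951, 0): ad − bc = (0)(0) − (-0.9808i)(0.1951) = 0.1914i ≠ 0, so the state is entangled.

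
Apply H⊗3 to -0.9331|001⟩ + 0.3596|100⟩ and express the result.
-0.2028|000⟩ + 0.457|001⟩ - 0.2028|010⟩ + 0.457|011⟩ - 0.457|100⟩ + 0.2028|101⟩ - 0.457|110⟩ + 0.2028|111⟩

H⊗3 gives amp(|y⟩) = (1/2√2) Σ_x (−1)^(x·y) amp(|x⟩), where x·y is the number of positions in which both x and y have a 1.
|000⟩: (-0.9331 + 0.3596)/(2√2) = -0.2028
|001⟩: (0.9331 + 0.3596)/(2√2) = 0.457
|010⟩: (-0.9331 + 0.3596)/(2√2) = -0.2028
|011⟩: (0.9331 + 0.3596)/(2√2) = 0.457
|100⟩: (-0.9331 - 0.3596)/(2√2) = -0.457
|101⟩: (0.9331 - 0.3596)/(2√2) = 0.2028
|110⟩: (-0.9331 - 0.3596)/(2√2) = -0.457
|111⟩: (0.9331 - 0.3596)/(2√2) = 0.2028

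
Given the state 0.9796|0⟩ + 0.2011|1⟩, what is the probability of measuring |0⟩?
0.9596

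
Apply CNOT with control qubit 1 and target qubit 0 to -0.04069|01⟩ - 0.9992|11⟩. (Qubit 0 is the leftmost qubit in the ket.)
-0.9992|01⟩ - 0.04069|11⟩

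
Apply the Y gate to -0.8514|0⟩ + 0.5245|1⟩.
-0.5245i|0⟩ - 0.8514i|1⟩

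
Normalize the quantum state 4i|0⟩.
i|0⟩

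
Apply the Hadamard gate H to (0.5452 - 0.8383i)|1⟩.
(0.3855 - 0.5928i)|0⟩ + (-0.3855 + 0.5928i)|1⟩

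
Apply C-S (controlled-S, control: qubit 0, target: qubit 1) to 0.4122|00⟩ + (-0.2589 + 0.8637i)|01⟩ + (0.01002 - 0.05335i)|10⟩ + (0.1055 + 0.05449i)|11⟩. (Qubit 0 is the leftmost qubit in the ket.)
0.4122|00⟩ + (-0.2589 + 0.8637i)|01⟩ + (0.01002 - 0.05335i)|10⟩ + (-0.05449 + 0.1055i)|11⟩

C-S leaves the control-|0⟩ kets |00⟩, |01⟩ unchanged and applies S to qubit 1 on the control-|1⟩ pair (|10⟩, |11⟩).
S = [[1, 0], [0, i]].
With a = amp(|10⟩) = (0.01002 - 0.05335i) and b = amp(|11⟩) = (0.1055 + 0.05449i):
new amp(|10⟩) = (1)·a = (0.01002 - 0.05335i)
new amp(|11⟩) = (i)·b = (-0.05449 + 0.1055i)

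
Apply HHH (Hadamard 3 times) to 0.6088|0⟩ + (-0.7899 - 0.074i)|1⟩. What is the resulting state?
(-0.1281 - 0.05233i)|0⟩ + (0.989 + 0.05233i)|1⟩

H² = I, so H^3 = H: a single Hadamard. With (a, b) = (0.6088, (-0.7899 - 0.074i)), H gives ((a + b)/√2, (a − b)/√2) = ((-0.1281 - 0.05233i), (0.989 + 0.05233i)).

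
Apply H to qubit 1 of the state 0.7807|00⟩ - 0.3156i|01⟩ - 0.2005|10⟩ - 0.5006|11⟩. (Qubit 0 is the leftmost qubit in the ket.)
(0.552 - 0.2232i)|00⟩ + (0.552 + 0.2232i)|01⟩ - 0.4958|10⟩ + 0.2122|11⟩

H on qubit 1 mixes each pair of kets that differ only in qubit 1: amplitudes (a, b) of (|…0…⟩, |…1…⟩) become ((a + b)/√2, (a − b)/√2). Kets absent from the input have amplitude 0.
(|00⟩, |01⟩): (a, b) = (0.7807, -0.3156i) → ((0.552 - 0.2232i), (0.552 + 0.2232i))
(|10⟩, |11⟩): (a, b) = (-0.2005, -0.5006) → (-0.4958, 0.2122)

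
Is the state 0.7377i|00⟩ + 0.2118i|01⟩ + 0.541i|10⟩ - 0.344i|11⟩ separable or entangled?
Entangled

Writing the state as a|00⟩ + b|01⟩ + c|10⟩ + d|11⟩, it is a product state iff ad − bc = 0.
Here (a, b, c, d) = (0.7377i, 0.2118i, 0.541i, -0.344i): ad − bc = (0.7377i)(-0.344i) − (0.2118i)(0.541i) = 0.3684 ≠ 0, so the state is entangled.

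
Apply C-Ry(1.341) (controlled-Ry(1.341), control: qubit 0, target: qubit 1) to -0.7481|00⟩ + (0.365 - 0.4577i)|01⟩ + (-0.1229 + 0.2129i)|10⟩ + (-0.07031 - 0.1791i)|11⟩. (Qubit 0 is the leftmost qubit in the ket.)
-0.7481|00⟩ + (0.365 - 0.4577i)|01⟩ + (-0.0526 + 0.2781i)|10⟩ + (-0.1315 - 0.008035i)|11⟩

C-Ry(1.341) leaves the control-|0⟩ kets |00⟩, |01⟩ unchanged and applies Ry(1.341) to qubit 1 on the control-|1⟩ pair (|10⟩, |11⟩).
Ry(1.341) = [[cos(θ/2), −sin(θ/2)], [sin(θ/2), cos(θ/2)]]; θ = 1.341, cos(θ/2) ≈ 0.783511, sin(θ/2) ≈ 0.621378.
With a = amp(|10⟩) = (-0.1229 + 0.2129i) and b = amp(|11⟩) = (-0.07031 - 0.1791i):
new amp(|10⟩) = (0.783511)·a + (-0.621378)·b = (-0.0526 + 0.2781i)
new amp(|11⟩) = (0.621378)·a + (0.783511)·b = (-0.1315 - 0.008035i)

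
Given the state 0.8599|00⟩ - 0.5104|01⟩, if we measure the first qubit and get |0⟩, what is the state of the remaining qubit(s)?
0.8599|0⟩ - 0.5104|1⟩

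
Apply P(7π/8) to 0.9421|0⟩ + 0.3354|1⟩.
0.9421|0⟩ + (-0.3099 + 0.1284i)|1⟩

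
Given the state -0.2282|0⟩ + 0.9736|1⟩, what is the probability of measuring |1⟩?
0.9479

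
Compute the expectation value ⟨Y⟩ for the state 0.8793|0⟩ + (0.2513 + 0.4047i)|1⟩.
0.7117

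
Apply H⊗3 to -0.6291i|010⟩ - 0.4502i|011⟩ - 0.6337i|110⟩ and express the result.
-0.6056i|000⟩ - 0.2873i|001⟩ + 0.6056i|010⟩ + 0.2873i|011⟩ - 0.1575i|100⟩ + 0.1608i|101⟩ + 0.1575i|110⟩ - 0.1608i|111⟩

H⊗3 gives amp(|y⟩) = (1/2√2) Σ_x (−1)^(x·y) amp(|x⟩), where x·y is the number of positions in which both x and y have a 1.
|000⟩: (-0.6291i - 0.4502i - 0.6337i)/(2√2) = -0.6056i
|001⟩: (-0.6291i + 0.4502i - 0.6337i)/(2√2) = -0.2873i
|010⟩: (0.6291i + 0.4502i + 0.6337i)/(2√2) = 0.6056i
|011⟩: (0.6291i - 0.4502i + 0.6337i)/(2√2) = 0.2873i
|100⟩: (-0.6291i - 0.4502i + 0.6337i)/(2√2) = -0.1575i
|101⟩: (-0.6291i + 0.4502i + 0.6337i)/(2√2) = 0.1608i
|110⟩: (0.6291i + 0.4502i - 0.6337i)/(2√2) = 0.1575i
|111⟩: (0.6291i - 0.4502i - 0.6337i)/(2√2) = -0.1608i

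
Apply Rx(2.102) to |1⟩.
-0.8679i|0⟩ + 0.4967|1⟩

Rx(2.102) = [[cos(θ/2), −i·sin(θ/2)], [−i·sin(θ/2), cos(θ/2)]]; θ = 2.102, cos(θ/2) ≈ 0.496703, sin(θ/2) ≈ 0.86792.
With a = amp(|0⟩) = 0 and b = amp(|1⟩) = 1:
new amp(|0⟩) = (0.496703)·a + (-0.86792i)·b = -0.8679i
new amp(|1⟩) = (-0.86792i)·a + (0.496703)·b = 0.4967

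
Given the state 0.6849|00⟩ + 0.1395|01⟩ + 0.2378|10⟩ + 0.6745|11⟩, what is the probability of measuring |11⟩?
0.455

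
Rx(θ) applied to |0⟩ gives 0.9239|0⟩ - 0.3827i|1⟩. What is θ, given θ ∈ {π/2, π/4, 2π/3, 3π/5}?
π/4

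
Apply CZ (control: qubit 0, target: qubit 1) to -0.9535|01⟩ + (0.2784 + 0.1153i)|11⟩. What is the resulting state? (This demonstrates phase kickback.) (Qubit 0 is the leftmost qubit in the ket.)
-0.9535|01⟩ + (-0.2784 - 0.1153i)|11⟩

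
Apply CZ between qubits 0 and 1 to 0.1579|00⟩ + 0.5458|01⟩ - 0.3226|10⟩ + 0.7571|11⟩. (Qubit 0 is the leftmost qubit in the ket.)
0.1579|00⟩ + 0.5458|01⟩ - 0.3226|10⟩ - 0.7571|11⟩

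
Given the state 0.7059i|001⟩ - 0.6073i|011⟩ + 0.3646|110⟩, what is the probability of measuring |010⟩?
0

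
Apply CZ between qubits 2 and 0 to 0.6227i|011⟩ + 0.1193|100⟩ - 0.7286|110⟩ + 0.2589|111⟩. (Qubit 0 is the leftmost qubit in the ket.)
0.6227i|011⟩ + 0.1193|100⟩ - 0.7286|110⟩ - 0.2589|111⟩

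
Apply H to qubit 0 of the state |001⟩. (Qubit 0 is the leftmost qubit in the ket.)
1/√2|001⟩ + 1/√2|101⟩

H on qubit 0 mixes each pair of kets that differ only in qubit 0: amplitudes (a, b) of (|…0…⟩, |…1…⟩) become ((a + b)/√2, (a − b)/√2). Kets absent from the input have amplitude 0.
(|001⟩, |101⟩): (a, b) = (1, 0) → (1/√2, 1/√2)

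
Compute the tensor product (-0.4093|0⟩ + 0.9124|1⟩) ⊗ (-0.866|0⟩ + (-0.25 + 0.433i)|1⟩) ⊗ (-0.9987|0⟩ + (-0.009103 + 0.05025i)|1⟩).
-0.354|000⟩ + (-0.003227 + 0.01781i)|001⟩ + (-0.1022 + 0.177i)|010⟩ + (0.007974 + 0.006755i)|011⟩ + 0.7891|100⟩ + (0.007193 - 0.0397i)|101⟩ + (0.2278 - 0.3946i)|110⟩ + (-0.01778 - 0.01506i)|111⟩

amp(|b₁b₂…⟩) = product of the factor amplitudes for bits b₁, b₂, …; only kets whose every factor amplitude is nonzero survive.
|000⟩: (-0.4093)(-0.866)(-0.9987) = -0.354
|001⟩: (-0.4093)(-0.866)(-0.009103 + 0.05025i) = (-0.003227 + 0.01781i)
|010⟩: (-0.4093)(-0.25 + 0.433i)(-0.9987) = (-0.1022 + 0.177i)
|011⟩: (-0.4093)(-0.25 + 0.433i)(-0.009103 + 0.05025i) = (0.007974 + 0.006755i)
|100⟩: (0.9124)(-0.866)(-0.9987) = 0.7891
|101⟩: (0.9124)(-0.866)(-0.009103 + 0.05025i) = (0.007193 - 0.0397i)
|110⟩: (0.9124)(-0.25 + 0.433i)(-0.9987) = (0.2278 - 0.3946i)
|111⟩: (0.9124)(-0.25 + 0.433i)(-0.009103 + 0.05025i) = (-0.01778 - 0.01506i)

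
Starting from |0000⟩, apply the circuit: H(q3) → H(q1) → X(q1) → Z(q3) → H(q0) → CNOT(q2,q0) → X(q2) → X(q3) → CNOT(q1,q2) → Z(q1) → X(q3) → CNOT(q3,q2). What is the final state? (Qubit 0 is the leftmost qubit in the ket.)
-1/√8|0001⟩ + 1/√8|0010⟩ - 1/√8|0100⟩ + 1/√8|0111⟩ - 1/√8|1001⟩ + 1/√8|1010⟩ - 1/√8|1100⟩ + 1/√8|1111⟩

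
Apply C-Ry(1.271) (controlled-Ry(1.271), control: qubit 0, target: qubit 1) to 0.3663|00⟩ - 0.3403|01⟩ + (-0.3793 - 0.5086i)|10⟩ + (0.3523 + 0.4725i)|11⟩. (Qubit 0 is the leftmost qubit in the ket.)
0.3663|00⟩ - 0.3403|01⟩ + (-0.5144 - 0.6898i)|10⟩ + (0.05838 + 0.07836i)|11⟩

C-Ry(1.271) leaves the control-|0⟩ kets |00⟩, |01⟩ unchanged and applies Ry(1.271) to qubit 1 on the control-|1⟩ pair (|10⟩, |11⟩).
Ry(1.271) = [[cos(θ/2), −sin(θ/2)], [sin(θ/2), cos(θ/2)]]; θ = 1.271, cos(θ/2) ≈ 0.804775, sin(θ/2) ≈ 0.59358.
With a = amp(|10⟩) = (-0.3793 - 0.5086i) and b = amp(|11⟩) = (0.3523 + 0.4725i):
new amp(|10⟩) = (0.804775)·a + (-0.59358)·b = (-0.5144 - 0.6898i)
new amp(|11⟩) = (0.59358)·a + (0.804775)·b = (0.05838 + 0.07836i)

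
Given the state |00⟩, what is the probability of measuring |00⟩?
1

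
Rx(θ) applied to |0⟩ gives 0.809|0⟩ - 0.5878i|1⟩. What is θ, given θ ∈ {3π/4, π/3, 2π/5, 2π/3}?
2π/5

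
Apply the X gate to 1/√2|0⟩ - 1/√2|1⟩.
-1/√2|0⟩ + 1/√2|1⟩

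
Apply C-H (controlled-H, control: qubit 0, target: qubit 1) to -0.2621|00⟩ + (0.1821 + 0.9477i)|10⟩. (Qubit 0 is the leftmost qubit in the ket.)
-0.2621|00⟩ + (0.1288 + 0.6701i)|10⟩ + (0.1288 + 0.6701i)|11⟩

C-H leaves the control-|0⟩ kets |00⟩, |01⟩ unchanged and applies H to qubit 1 on the control-|1⟩ pair (|10⟩, |11⟩).
H = [[1/√2, 1/√2], [1/√2, -1/√2]].
With a = amp(|10⟩) = (0.1821 + 0.9477i) and b = amp(|11⟩) = 0:
new amp(|10⟩) = (1/√2)·a + (1/√2)·b = (0.1288 + 0.6701i)
new amp(|11⟩) = (1/√2)·a + (-1/√2)·b = (0.1288 + 0.6701i)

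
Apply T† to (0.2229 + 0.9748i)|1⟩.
(0.8469 + 0.5317i)|1⟩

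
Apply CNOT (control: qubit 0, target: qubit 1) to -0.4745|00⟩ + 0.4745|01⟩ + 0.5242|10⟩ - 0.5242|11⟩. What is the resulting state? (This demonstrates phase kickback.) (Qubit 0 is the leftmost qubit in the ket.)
-0.4745|00⟩ + 0.4745|01⟩ - 0.5242|10⟩ + 0.5242|11⟩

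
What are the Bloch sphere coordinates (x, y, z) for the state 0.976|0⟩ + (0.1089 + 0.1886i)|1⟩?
(0.2126, 0.3681, 0.9051)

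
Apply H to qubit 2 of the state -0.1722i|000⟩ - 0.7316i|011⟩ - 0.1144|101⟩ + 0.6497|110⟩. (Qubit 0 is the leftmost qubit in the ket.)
-0.1218i|000⟩ - 0.1218i|001⟩ - 0.5173i|010⟩ + 0.5173i|011⟩ - 0.08089|100⟩ + 0.08089|101⟩ + 0.4594|110⟩ + 0.4594|111⟩

H on qubit 2 mixes each pair of kets that differ only in qubit 2: amplitudes (a, b) of (|…0…⟩, |…1…⟩) become ((a + b)/√2, (a − b)/√2). Kets absent from the input have amplitude 0.
(|000⟩, |001⟩): (a, b) = (-0.1722i, 0) → (-0.1218i, -0.1218i)
(|010⟩, |011⟩): (a, b) = (0, -0.7316i) → (-0.5173i, 0.5173i)
(|100⟩, |101⟩): (a, b) = (0, -0.1144) → (-0.08089, 0.08089)
(|110⟩, |111⟩): (a, b) = (0.6497, 0) → (0.4594, 0.4594)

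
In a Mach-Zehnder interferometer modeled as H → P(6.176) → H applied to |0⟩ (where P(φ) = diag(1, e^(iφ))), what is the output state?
(0.9971 - 0.05349i)|0⟩ + (0.002869 + 0.05349i)|1⟩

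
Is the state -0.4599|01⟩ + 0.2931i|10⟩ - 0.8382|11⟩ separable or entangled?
Entangled

Writing the state as a|00⟩ + b|01⟩ + c|10⟩ + d|11⟩, it is a product state iff ad − bc = 0.
Here (a, b, c, d) = (0, -0.4599, 0.2931i, -0.8382): ad − bc = (0)(-0.8382) − (-0.4599)(0.2931i) = 0.1348i ≠ 0, so the state is entangled.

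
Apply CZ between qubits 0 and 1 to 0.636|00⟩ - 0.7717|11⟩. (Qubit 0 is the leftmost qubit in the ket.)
0.636|00⟩ + 0.7717|11⟩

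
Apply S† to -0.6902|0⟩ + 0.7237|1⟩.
-0.6902|0⟩ - 0.7237i|1⟩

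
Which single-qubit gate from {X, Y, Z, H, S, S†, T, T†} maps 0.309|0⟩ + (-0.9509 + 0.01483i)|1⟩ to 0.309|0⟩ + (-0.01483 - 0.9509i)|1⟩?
S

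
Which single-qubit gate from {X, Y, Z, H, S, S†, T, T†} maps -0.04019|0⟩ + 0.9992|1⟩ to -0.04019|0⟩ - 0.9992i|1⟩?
S†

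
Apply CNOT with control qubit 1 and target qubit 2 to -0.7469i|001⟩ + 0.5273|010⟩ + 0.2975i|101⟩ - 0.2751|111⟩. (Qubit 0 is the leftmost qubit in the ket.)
-0.7469i|001⟩ + 0.5273|011⟩ + 0.2975i|101⟩ - 0.2751|110⟩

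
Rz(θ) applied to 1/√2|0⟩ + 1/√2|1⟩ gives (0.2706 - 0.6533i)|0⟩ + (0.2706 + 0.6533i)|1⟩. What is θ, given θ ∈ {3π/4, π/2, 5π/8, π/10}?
3π/4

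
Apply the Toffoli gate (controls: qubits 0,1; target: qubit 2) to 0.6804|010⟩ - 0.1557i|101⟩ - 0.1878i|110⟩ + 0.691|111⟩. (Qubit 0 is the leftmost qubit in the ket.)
0.6804|010⟩ - 0.1557i|101⟩ + 0.691|110⟩ - 0.1878i|111⟩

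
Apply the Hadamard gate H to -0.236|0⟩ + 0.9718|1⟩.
0.5203|0⟩ - 0.854|1⟩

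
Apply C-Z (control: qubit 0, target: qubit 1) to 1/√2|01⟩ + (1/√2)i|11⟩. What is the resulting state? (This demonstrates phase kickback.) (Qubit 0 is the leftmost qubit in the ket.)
1/√2|01⟩ - (1/√2)i|11⟩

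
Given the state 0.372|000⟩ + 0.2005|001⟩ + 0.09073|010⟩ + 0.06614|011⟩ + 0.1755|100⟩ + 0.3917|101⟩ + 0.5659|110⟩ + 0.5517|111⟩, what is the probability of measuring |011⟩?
0.004374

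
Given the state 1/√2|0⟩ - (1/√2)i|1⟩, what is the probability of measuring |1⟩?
1/2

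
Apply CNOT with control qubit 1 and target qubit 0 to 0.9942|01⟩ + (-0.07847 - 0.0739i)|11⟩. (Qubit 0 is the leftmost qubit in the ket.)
(-0.07847 - 0.0739i)|01⟩ + 0.9942|11⟩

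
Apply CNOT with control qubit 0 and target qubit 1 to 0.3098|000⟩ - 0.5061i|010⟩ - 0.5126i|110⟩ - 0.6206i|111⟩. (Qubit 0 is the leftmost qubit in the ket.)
0.3098|000⟩ - 0.5061i|010⟩ - 0.5126i|100⟩ - 0.6206i|101⟩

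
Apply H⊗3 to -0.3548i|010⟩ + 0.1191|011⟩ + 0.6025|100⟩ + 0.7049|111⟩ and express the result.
(0.5043 - 0.1254i)|000⟩ + (-0.07831 - 0.1254i)|001⟩ + (-0.07831 + 0.1254i)|010⟩ + (0.5043 + 0.1254i)|011⟩ + (-0.4201 - 0.1254i)|100⟩ + (-0.005904 - 0.1254i)|101⟩ + (-0.005904 + 0.1254i)|110⟩ + (-0.4201 + 0.1254i)|111⟩

H⊗3 gives amp(|y⟩) = (1/2√2) Σ_x (−1)^(x·y) amp(|x⟩), where x·y is the number of positions in which both x and y have a 1.
|000⟩: (-0.3548i + 0.1191 + 0.6025 + 0.7049)/(2√2) = (0.5043 - 0.1254i)
|001⟩: (-0.3548i - 0.1191 + 0.6025 - 0.7049)/(2√2) = (-0.07831 - 0.1254i)
|010⟩: (0.3548i - 0.1191 + 0.6025 - 0.7049)/(2√2) = (-0.07831 + 0.1254i)
|011⟩: (0.3548i + 0.1191 + 0.6025 + 0.7049)/(2√2) = (0.5043 + 0.1254i)
|100⟩: (-0.3548i + 0.1191 - 0.6025 - 0.7049)/(2√2) = (-0.4201 - 0.1254i)
|101⟩: (-0.3548i - 0.1191 - 0.6025 + 0.7049)/(2√2) = (-0.005904 - 0.1254i)
|110⟩: (0.3548i - 0.1191 - 0.6025 + 0.7049)/(2√2) = (-0.005904 + 0.1254i)
|111⟩: (0.3548i + 0.1191 - 0.6025 - 0.7049)/(2√2) = (-0.4201 + 0.1254i)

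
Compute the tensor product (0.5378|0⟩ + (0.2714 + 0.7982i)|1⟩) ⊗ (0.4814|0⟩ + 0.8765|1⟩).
0.2589|00⟩ + 0.4714|01⟩ + (0.1307 + 0.3843i)|10⟩ + (0.2379 + 0.6996i)|11⟩

amp(|b₁b₂…⟩) = product of the factor amplitudes for bits b₁, b₂, …; only kets whose every factor amplitude is nonzero survive.
|00⟩: (0.5378)(0.4814) = 0.2589
|01⟩: (0.5378)(0.8765) = 0.4714
|10⟩: (0.2714 + 0.7982i)(0.4814) = (0.1307 + 0.3843i)
|11⟩: (0.2714 + 0.7982i)(0.8765) = (0.2379 + 0.6996i)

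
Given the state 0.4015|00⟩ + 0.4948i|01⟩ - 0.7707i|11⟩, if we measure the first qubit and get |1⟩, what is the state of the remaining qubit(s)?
-i|1⟩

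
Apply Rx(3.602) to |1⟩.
-0.9736i|0⟩ - 0.2282|1⟩

Rx(3.602) = [[cos(θ/2), −i·sin(θ/2)], [−i·sin(θ/2), cos(θ/2)]]; θ = 3.602, cos(θ/2) ≈ -0.228176, sin(θ/2) ≈ 0.97362.
With a = amp(|0⟩) = 0 and b = amp(|1⟩) = 1:
new amp(|0⟩) = (-0.228176)·a + (-0.97362i)·b = -0.9736i
new amp(|1⟩) = (-0.97362i)·a + (-0.228176)·b = -0.2282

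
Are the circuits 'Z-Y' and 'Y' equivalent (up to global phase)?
No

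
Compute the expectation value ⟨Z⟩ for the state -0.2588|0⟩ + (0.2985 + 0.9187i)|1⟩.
-0.8661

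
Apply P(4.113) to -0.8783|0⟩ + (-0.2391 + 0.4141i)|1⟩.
-0.8783|0⟩ + (0.4768 - 0.03619i)|1⟩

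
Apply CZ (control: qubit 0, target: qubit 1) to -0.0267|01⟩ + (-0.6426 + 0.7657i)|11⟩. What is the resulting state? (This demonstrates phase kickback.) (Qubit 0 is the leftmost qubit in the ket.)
-0.0267|01⟩ + (0.6426 - 0.7657i)|11⟩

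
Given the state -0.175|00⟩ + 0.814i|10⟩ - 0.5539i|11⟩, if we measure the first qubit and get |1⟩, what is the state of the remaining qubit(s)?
0.8267i|0⟩ - 0.5626i|1⟩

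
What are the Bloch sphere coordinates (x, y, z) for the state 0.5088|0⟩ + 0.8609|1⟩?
(0.8761, 0, -0.4823)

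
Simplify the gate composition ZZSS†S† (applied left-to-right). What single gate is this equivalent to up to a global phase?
S†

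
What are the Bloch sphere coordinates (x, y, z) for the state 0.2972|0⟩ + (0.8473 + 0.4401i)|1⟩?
(0.5036, 0.2616, -0.8233)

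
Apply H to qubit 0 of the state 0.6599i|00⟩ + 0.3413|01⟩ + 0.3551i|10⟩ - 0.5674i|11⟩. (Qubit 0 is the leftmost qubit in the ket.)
0.7177i|00⟩ + (0.2413 - 0.4012i)|01⟩ + 0.2155i|10⟩ + (0.2413 + 0.4012i)|11⟩

H on qubit 0 mixes each pair of kets that differ only in qubit 0: amplitudes (a, b) of (|…0…⟩, |…1…⟩) become ((a + b)/√2, (a − b)/√2). Kets absent from the input have amplitude 0.
(|00⟩, |10⟩): (a, b) = (0.6599i, 0.3551i) → (0.7177i, 0.2155i)
(|01⟩, |11⟩): (a, b) = (0.3413, -0.5674i) → ((0.2413 - 0.4012i), (0.2413 + 0.4012i))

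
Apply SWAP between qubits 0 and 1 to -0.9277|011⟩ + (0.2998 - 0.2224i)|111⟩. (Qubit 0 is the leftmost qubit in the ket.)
-0.9277|101⟩ + (0.2998 - 0.2224i)|111⟩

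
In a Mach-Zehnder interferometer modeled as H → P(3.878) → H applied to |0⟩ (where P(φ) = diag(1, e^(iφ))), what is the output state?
(0.1296 - 0.3358i)|0⟩ + (0.8704 + 0.3358i)|1⟩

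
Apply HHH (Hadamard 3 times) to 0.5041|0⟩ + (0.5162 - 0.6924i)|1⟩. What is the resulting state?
(0.7215 - 0.4896i)|0⟩ + (-0.008556 + 0.4896i)|1⟩

H² = I, so H^3 = H: a single Hadamard. With (a, b) = (0.5041, (0.5162 - 0.6924i)), H gives ((a + b)/√2, (a − b)/√2) = ((0.7215 - 0.4896i), (-0.008556 + 0.4896i)).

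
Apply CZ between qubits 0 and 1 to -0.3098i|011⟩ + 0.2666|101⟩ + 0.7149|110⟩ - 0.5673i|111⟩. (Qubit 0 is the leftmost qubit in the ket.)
-0.3098i|011⟩ + 0.2666|101⟩ - 0.7149|110⟩ + 0.5673i|111⟩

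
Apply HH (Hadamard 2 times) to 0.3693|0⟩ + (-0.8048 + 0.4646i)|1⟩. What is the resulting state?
0.3693|0⟩ + (-0.8048 + 0.4646i)|1⟩

H² = I, so an even number of Hadamards cancels: H^2 = I and the state is unchanged.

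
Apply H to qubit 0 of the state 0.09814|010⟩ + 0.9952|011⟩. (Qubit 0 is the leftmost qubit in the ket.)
0.0694|010⟩ + 0.7037|011⟩ + 0.0694|110⟩ + 0.7037|111⟩

H on qubit 0 mixes each pair of kets that differ only in qubit 0: amplitudes (a, b) of (|…0…⟩, |…1…⟩) become ((a + b)/√2, (a − b)/√2). Kets absent from the input have amplitude 0.
(|010⟩, |110⟩): (a, b) = (0.09814, 0) → (0.0694, 0.0694)
(|011⟩, |111⟩): (a, b) = (0.9952, 0) → (0.7037, 0.7037)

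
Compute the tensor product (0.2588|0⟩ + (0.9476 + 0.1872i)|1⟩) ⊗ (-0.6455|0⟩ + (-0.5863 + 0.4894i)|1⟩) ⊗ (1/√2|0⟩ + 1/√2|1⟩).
-0.1181|000⟩ - 0.1181|001⟩ + (-0.1073 + 0.08956i)|010⟩ + (-0.1073 + 0.08956i)|011⟩ + (-0.4325 - 0.08545i)|100⟩ + (-0.4325 - 0.08545i)|101⟩ + (-0.4576 + 0.2503i)|110⟩ + (-0.4576 + 0.2503i)|111⟩

amp(|b₁b₂…⟩) = product of the factor amplitudes for bits b₁, b₂, …; only kets whose every factor amplitude is nonzero survive.
|000⟩: (0.2588)(-0.6455)(1/√2) = -0.1181
|001⟩: (0.2588)(-0.6455)(1/√2) = -0.1181
|010⟩: (0.2588)(-0.5863 + 0.4894i)(1/√2) = (-0.1073 + 0.08956i)
|011⟩: (0.2588)(-0.5863 + 0.4894i)(1/√2) = (-0.1073 + 0.08956i)
|100⟩: (0.9476 + 0.1872i)(-0.6455)(1/√2) = (-0.4325 - 0.08545i)
|101⟩: (0.9476 + 0.1872i)(-0.6455)(1/√2) = (-0.4325 - 0.08545i)
|110⟩: (0.9476 + 0.1872i)(-0.5863 + 0.4894i)(1/√2) = (-0.4576 + 0.2503i)
|111⟩: (0.9476 + 0.1872i)(-0.5863 + 0.4894i)(1/√2) = (-0.4576 + 0.2503i)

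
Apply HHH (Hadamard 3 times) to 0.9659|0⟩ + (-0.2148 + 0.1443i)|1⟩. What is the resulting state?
(0.5311 + 0.102i)|0⟩ + (0.8349 - 0.102i)|1⟩

H² = I, so H^3 = H: a single Hadamard. With (a, b) = (0.9659, (-0.2148 + 0.1443i)), H gives ((a + b)/√2, (a − b)/√2) = ((0.5311 + 0.102i), (0.8349 - 0.102i)).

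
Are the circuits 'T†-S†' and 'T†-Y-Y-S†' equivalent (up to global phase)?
Yes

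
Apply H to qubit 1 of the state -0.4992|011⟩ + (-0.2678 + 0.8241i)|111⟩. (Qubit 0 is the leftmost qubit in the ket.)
-0.353|001⟩ + 0.353|011⟩ + (-0.1894 + 0.5827i)|101⟩ + (0.1894 - 0.5827i)|111⟩

H on qubit 1 mixes each pair of kets that differ only in qubit 1: amplitudes (a, b) of (|…0…⟩, |…1…⟩) become ((a + b)/√2, (a − b)/√2). Kets absent from the input have amplitude 0.
(|001⟩, |011⟩): (a, b) = (0, -0.4992) → (-0.353, 0.353)
(|101⟩, |111⟩): (a, b) = (0, (-0.2678 + 0.8241i)) → ((-0.1894 + 0.5827i), (0.1894 - 0.5827i))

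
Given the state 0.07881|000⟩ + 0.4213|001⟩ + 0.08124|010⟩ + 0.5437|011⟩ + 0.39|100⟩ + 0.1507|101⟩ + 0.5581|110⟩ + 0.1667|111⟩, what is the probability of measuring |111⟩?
0.02779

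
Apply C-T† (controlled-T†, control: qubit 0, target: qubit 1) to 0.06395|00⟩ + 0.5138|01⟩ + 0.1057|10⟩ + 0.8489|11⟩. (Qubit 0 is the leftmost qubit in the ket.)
0.06395|00⟩ + 0.5138|01⟩ + 0.1057|10⟩ + (0.6003 - 0.6003i)|11⟩

C-T† leaves the control-|0⟩ kets |00⟩, |01⟩ unchanged and applies T† to qubit 1 on the control-|1⟩ pair (|10⟩, |11⟩).
T† = [[1, 0], [0, (1/√2 - (1/√2)i)]].
With a = amp(|10⟩) = 0.1057 and b = amp(|11⟩) = 0.8489:
new amp(|10⟩) = (1)·a = 0.1057
new amp(|11⟩) = (1/√2 - (1/√2)i)·b = (0.6003 - 0.6003i)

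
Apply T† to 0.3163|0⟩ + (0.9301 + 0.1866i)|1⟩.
0.3163|0⟩ + (0.7896 - 0.5257i)|1⟩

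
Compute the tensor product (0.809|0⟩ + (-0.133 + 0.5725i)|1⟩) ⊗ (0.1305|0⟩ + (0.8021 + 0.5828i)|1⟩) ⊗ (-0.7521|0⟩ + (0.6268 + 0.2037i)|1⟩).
-0.0794|000⟩ + (0.06617 + 0.02151i)|001⟩ + (-0.488 - 0.3546i)|010⟩ + (0.3107 + 0.4277i)|011⟩ + (0.01305 - 0.05619i)|100⟩ + (-0.0261 + 0.04329i)|101⟩ + (0.3312 - 0.2871i)|110⟩ + (-0.3538 + 0.1495i)|111⟩

amp(|b₁b₂…⟩) = product of the factor amplitudes for bits b₁, b₂, …; only kets whose every factor amplitude is nonzero survive.
|000⟩: (0.809)(0.1305)(-0.7521) = -0.0794
|001⟩: (0.809)(0.1305)(0.6268 + 0.2037i) = (0.06617 + 0.02151i)
|010⟩: (0.809)(0.8021 + 0.5828i)(-0.7521) = (-0.488 - 0.3546i)
|011⟩: (0.809)(0.8021 + 0.5828i)(0.6268 + 0.2037i) = (0.3107 + 0.4277i)
|100⟩: (-0.133 + 0.5725i)(0.1305)(-0.7521) = (0.01305 - 0.05619i)
|101⟩: (-0.133 + 0.5725i)(0.1305)(0.6268 + 0.2037i) = (-0.0261 + 0.04329i)
|110⟩: (-0.133 + 0.5725i)(0.8021 + 0.5828i)(-0.7521) = (0.3312 - 0.2871i)
|111⟩: (-0.133 + 0.5725i)(0.8021 + 0.5828i)(0.6268 + 0.2037i) = (-0.3538 + 0.1495i)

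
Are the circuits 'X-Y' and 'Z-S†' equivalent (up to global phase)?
No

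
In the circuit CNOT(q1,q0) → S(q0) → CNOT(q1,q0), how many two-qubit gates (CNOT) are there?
2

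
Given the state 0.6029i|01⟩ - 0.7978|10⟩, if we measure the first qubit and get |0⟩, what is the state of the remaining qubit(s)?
i|1⟩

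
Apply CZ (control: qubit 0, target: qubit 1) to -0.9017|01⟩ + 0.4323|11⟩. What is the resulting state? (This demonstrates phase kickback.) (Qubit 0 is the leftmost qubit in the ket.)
-0.9017|01⟩ - 0.4323|11⟩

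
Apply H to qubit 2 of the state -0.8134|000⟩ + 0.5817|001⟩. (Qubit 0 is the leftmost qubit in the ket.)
-0.1638|000⟩ - 0.9865|001⟩

H on qubit 2 mixes each pair of kets that differ only in qubit 2: amplitudes (a, b) of (|…0…⟩, |…1…⟩) become ((a + b)/√2, (a − b)/√2). Kets absent from the input have amplitude 0.
(|000⟩, |001⟩): (a, b) = (-0.8134, 0.5817) → (-0.1638, -0.9865)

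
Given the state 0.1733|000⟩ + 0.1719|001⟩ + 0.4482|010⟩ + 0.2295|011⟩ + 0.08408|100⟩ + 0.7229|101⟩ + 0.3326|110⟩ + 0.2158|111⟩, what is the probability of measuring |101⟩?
0.5226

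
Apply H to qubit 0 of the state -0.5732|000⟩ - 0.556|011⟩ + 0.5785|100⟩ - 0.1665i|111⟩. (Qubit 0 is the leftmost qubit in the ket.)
0.003748|000⟩ + (-0.3932 - 0.1177i)|011⟩ - 0.8144|100⟩ + (-0.3932 + 0.1177i)|111⟩

H on qubit 0 mixes each pair of kets that differ only in qubit 0: amplitudes (a, b) of (|…0…⟩, |…1…⟩) become ((a + b)/√2, (a − b)/√2). Kets absent from the input have amplitude 0.
(|000⟩, |100⟩): (a, b) = (-0.5732, 0.5785) → (0.003748, -0.8144)
(|011⟩, |111⟩): (a, b) = (-0.556, -0.1665i) → ((-0.3932 - 0.1177i), (-0.3932 + 0.1177i))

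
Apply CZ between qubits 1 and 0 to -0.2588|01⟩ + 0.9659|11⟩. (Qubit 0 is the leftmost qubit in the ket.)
-0.2588|01⟩ - 0.9659|11⟩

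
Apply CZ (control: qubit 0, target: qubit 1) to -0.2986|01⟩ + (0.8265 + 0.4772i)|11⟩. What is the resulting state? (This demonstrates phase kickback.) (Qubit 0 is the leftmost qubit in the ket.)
-0.2986|01⟩ + (-0.8265 - 0.4772i)|11⟩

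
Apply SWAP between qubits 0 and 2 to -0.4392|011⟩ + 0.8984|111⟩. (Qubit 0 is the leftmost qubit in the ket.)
-0.4392|110⟩ + 0.8984|111⟩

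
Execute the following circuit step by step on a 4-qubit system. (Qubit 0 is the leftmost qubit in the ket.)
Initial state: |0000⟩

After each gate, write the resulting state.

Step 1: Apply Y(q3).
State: i|0001⟩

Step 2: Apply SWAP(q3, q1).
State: i|0100⟩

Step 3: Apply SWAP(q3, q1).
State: i|0001⟩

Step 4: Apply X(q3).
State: i|0000⟩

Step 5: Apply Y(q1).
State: -|0100⟩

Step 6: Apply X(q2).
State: -|0110⟩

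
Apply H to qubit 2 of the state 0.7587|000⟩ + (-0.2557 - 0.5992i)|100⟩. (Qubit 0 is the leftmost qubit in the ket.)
0.5365|000⟩ + 0.5365|001⟩ + (-0.1808 - 0.4237i)|100⟩ + (-0.1808 - 0.4237i)|101⟩

H on qubit 2 mixes each pair of kets that differ only in qubit 2: amplitudes (a, b) of (|…0…⟩, |…1…⟩) become ((a + b)/√2, (a − b)/√2). Kets absent from the input have amplitude 0.
(|000⟩, |001⟩): (a, b) = (0.7587, 0) → (0.5365, 0.5365)
(|100⟩, |101⟩): (a, b) = ((-0.2557 - 0.5992i), 0) → ((-0.1808 - 0.4237i), (-0.1808 - 0.4237i))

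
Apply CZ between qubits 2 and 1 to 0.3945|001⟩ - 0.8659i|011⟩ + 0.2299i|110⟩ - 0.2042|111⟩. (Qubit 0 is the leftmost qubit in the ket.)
0.3945|001⟩ + 0.8659i|011⟩ + 0.2299i|110⟩ + 0.2042|111⟩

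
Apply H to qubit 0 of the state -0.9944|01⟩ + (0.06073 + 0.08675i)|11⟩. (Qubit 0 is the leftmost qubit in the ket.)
(-0.6602 + 0.06134i)|01⟩ + (-0.7461 - 0.06134i)|11⟩

H on qubit 0 mixes each pair of kets that differ only in qubit 0: amplitudes (a, b) of (|…0…⟩, |…1…⟩) become ((a + b)/√2, (a − b)/√2). Kets absent from the input have amplitude 0.
(|01⟩, |11⟩): (a, b) = (-0.9944, (0.06073 + 0.08675i)) → ((-0.6602 + 0.06134i), (-0.7461 - 0.06134i))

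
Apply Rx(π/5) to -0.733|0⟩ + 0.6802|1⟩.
(-0.6971 - 0.2102i)|0⟩ + (0.6469 + 0.2265i)|1⟩

Rx(π/5) = [[cos(θ/2), −i·sin(θ/2)], [−i·sin(θ/2), cos(θ/2)]]; θ = π/5, cos(θ/2) ≈ 0.951057, sin(θ/2) ≈ 0.309017.
With a = amp(|0⟩) = -0.733 and b = amp(|1⟩) = 0.6802:
new amp(|0⟩) = (0.951057)·a + (-0.309017i)·b = (-0.6971 - 0.2102i)
new amp(|1⟩) = (-0.309017i)·a + (0.951057)·b = (0.6469 + 0.2265i)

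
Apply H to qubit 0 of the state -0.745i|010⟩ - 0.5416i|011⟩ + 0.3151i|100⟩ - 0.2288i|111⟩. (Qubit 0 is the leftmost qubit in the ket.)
0.2228i|000⟩ - 0.5268i|010⟩ - 0.5448i|011⟩ - 0.2228i|100⟩ - 0.5268i|110⟩ - 0.2212i|111⟩

H on qubit 0 mixes each pair of kets that differ only in qubit 0: amplitudes (a, b) of (|…0…⟩, |…1…⟩) become ((a + b)/√2, (a − b)/√2). Kets absent from the input have amplitude 0.
(|000⟩, |100⟩): (a, b) = (0, 0.3151i) → (0.2228i, -0.2228i)
(|010⟩, |110⟩): (a, b) = (-0.745i, 0) → (-0.5268i, -0.5268i)
(|011⟩, |111⟩): (a, b) = (-0.5416i, -0.2288i) → (-0.5448i, -0.2212i)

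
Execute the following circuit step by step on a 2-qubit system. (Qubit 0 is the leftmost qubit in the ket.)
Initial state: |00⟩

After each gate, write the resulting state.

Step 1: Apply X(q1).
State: |01⟩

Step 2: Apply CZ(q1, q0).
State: |01⟩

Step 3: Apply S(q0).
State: |01⟩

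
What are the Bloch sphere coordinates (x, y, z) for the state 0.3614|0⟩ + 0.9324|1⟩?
(0.6739, 0, -0.7388)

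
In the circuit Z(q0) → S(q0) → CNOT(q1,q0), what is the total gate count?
3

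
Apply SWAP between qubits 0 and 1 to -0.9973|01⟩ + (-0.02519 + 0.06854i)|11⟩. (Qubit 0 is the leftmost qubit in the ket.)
-0.9973|10⟩ + (-0.02519 + 0.06854i)|11⟩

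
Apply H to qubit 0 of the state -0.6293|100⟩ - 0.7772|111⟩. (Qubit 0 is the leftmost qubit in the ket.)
-0.445|000⟩ - 0.5496|011⟩ + 0.445|100⟩ + 0.5496|111⟩

H on qubit 0 mixes each pair of kets that differ only in qubit 0: amplitudes (a, b) of (|…0…⟩, |…1…⟩) become ((a + b)/√2, (a − b)/√2). Kets absent from the input have amplitude 0.
(|000⟩, |100⟩): (a, b) = (0, -0.6293) → (-0.445, 0.445)
(|011⟩, |111⟩): (a, b) = (0, -0.7772) → (-0.5496, 0.5496)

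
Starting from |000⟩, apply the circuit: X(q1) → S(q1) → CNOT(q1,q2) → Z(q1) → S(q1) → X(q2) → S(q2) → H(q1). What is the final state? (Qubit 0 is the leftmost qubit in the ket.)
1/√2|000⟩ - 1/√2|010⟩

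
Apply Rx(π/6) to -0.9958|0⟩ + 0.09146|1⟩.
(-0.9619 - 0.02367i)|0⟩ + (0.08834 + 0.2577i)|1⟩

Rx(π/6) = [[cos(θ/2), −i·sin(θ/2)], [−i·sin(θ/2), cos(θ/2)]]; θ = π/6, cos(θ/2) ≈ 0.965926, sin(θ/2) ≈ 0.258819.
With a = amp(|0⟩) = -0.9958 and b = amp(|1⟩) = 0.09146:
new amp(|0⟩) = (0.965926)·a + (-0.258819i)·b = (-0.9619 - 0.02367i)
new amp(|1⟩) = (-0.258819i)·a + (0.965926)·b = (0.08834 + 0.2577i)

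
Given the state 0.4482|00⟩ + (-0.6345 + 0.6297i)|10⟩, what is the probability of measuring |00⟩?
0.2009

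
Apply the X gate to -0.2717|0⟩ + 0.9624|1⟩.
0.9624|0⟩ - 0.2717|1⟩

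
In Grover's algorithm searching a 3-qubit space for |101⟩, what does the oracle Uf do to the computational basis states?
Uf|x⟩ = -|x⟩ if x = 101, else |x⟩ (phase flip on target)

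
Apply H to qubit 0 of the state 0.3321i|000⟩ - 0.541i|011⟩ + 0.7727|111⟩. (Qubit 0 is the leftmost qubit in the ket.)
0.2348i|000⟩ + (0.5464 - 0.3825i)|011⟩ + 0.2348i|100⟩ + (-0.5464 - 0.3825i)|111⟩

H on qubit 0 mixes each pair of kets that differ only in qubit 0: amplitudes (a, b) of (|…0…⟩, |…1…⟩) become ((a + b)/√2, (a − b)/√2). Kets absent from the input have amplitude 0.
(|000⟩, |100⟩): (a, b) = (0.3321i, 0) → (0.2348i, 0.2348i)
(|011⟩, |111⟩): (a, b) = (-0.541i, 0.7727) → ((0.5464 - 0.3825i), (-0.5464 - 0.3825i))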